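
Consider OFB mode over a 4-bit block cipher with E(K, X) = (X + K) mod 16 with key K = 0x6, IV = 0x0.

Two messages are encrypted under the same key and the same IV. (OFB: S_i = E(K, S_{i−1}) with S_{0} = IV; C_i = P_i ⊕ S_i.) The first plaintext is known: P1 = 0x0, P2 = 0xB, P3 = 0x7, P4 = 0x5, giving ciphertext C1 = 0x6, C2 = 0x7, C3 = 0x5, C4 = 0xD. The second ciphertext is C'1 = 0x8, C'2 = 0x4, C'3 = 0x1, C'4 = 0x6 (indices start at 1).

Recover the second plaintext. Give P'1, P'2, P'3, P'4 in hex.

P'1 = 0xE, P'2 = 0x8, P'3 = 0x3, P'4 = 0xE

In OFB with a reused IV, both messages share the same keystream S_i, so C_i ⊕ C'_i = P_i ⊕ P'_i and thus P'_i = P_i ⊕ C_i ⊕ C'_i.
P'1: 0x0 ⊕ 0x6 ⊕ 0x8 = 0xE.
P'2: 0xB ⊕ 0x7 ⊕ 0x4 = 0x8.
P'3: 0x7 ⊕ 0x5 ⊕ 0x1 = 0x3.
P'4: 0x5 ⊕ 0xD ⊕ 0x6 = 0xE.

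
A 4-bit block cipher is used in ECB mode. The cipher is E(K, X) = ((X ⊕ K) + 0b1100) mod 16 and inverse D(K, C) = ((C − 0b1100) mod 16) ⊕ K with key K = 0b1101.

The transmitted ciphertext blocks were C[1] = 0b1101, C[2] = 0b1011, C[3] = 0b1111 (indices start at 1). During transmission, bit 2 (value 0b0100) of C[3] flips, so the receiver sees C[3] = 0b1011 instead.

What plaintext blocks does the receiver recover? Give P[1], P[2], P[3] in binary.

P[1] = 0b1100, P[2] = 0b0010, P[3] = 0b0010

ECB decryption: P_i = D(K, C_i).
Only C[3] changed, to 0b1011. In ECB, a change in C_i affects only P_i. Decrypting the received ciphertext:
P[1]: D(K, 0b1101) = 0b1100.
P[2]: D(K, 0b1011) = 0b0010.
P[3]: D(K, 0b1011) = 0b0010.
Blocks that differ from the original plaintext: P[3].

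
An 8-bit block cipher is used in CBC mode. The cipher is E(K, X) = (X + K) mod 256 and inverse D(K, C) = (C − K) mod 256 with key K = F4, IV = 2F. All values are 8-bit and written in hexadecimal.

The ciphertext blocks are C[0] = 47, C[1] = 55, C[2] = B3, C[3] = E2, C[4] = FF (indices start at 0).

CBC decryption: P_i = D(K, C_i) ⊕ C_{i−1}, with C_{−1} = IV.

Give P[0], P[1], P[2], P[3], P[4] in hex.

P[0]: D(K, 47) = 53; 53 ⊕ 2F = 7C.
P[1]: D(K, 55) = 61; 61 ⊕ 47 = 26.
P[2]: D(K, B3) = BF; BF ⊕ 55 = EA.
P[3]: D(K, E2) = EE; EE ⊕ B3 = 5D.
P[4]: D(K, FF) = 0B; 0B ⊕ E2 = E9.

P[0] = 7C, P[1] = 26, P[2] = EA, P[3] = 5D, P[4] = E9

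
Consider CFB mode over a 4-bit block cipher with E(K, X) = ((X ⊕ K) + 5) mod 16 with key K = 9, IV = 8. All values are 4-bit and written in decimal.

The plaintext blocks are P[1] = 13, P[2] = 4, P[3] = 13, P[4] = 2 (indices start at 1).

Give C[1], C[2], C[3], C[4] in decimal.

C[1] = 11, C[2] = 3, C[3] = 2, C[4] = 2

CFB encryption: C_i = P_i ⊕ E(K, C_{i−1}), with C_{0} = IV.
C[1]: E(K, 8) = 6; 13 ⊕ 6 = 11.
C[2]: E(K, 11) = 7; 4 ⊕ 7 = 3.
C[3]: E(K, 3) = 15; 13 ⊕ 15 = 2.
C[4]: E(K, 2) = 0; 2 ⊕ 0 = 2.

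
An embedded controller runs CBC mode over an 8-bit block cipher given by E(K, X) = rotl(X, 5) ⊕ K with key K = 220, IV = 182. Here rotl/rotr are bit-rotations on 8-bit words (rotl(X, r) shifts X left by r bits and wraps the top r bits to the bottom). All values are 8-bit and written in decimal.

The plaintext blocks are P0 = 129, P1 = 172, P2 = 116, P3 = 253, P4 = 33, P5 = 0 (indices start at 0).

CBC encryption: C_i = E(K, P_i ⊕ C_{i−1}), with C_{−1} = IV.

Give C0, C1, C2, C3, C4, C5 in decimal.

C0: P0 ⊕ 182 = 55; E(K, 55) = 58.
C1: P1 ⊕ 58 = 150; E(K, 150) = 14.
C2: P2 ⊕ 14 = 122; E(K, 122) = 147.
C3: P3 ⊕ 147 = 110; E(K, 110) = 17.
C4: P4 ⊕ 17 = 48; E(K, 48) = 218.
C5: P5 ⊕ 218 = 218; E(K, 218) = 135.

C0 = 58, C1 = 14, C2 = 147, C3 = 17, C4 = 218, C5 = 135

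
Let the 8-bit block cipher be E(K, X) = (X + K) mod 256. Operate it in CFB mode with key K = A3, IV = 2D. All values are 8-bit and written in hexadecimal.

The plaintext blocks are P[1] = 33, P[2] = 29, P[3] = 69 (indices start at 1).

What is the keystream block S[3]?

CFB encryption: C_i = P_i ⊕ E(K, C_{i−1}), with C_{0} = IV.
C[1]: E(K, 2D) = D0; 33 ⊕ D0 = E3.
C[2]: E(K, E3) = 86; 29 ⊕ 86 = AF.
C[3]: E(K, AF) = 52; 69 ⊕ 52 = 3B.
So S[3] = 52.

52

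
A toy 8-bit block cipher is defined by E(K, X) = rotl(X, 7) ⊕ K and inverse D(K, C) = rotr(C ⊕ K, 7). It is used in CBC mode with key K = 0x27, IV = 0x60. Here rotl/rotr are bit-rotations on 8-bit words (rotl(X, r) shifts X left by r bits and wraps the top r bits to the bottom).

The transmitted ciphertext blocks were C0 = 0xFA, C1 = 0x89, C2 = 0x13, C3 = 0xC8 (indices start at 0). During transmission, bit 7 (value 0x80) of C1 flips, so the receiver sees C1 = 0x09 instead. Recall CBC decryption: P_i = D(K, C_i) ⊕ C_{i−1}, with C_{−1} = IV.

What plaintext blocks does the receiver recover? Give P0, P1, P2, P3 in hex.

Only C1 changed, to 0x09. In CBC, a change in C_i garbles P_i and flips the same bit in P_{i+1}. Decrypting the received ciphertext:
P0: D(K, 0xFA) = 0xBB; 0xBB ⊕ 0x60 = 0xDB.
P1: D(K, 0x09) = 0x5C; 0x5C ⊕ 0xFA = 0xA6.
P2: D(K, 0x13) = 0x68; 0x68 ⊕ 0x09 = 0x61.
P3: D(K, 0xC8) = 0xDF; 0xDF ⊕ 0x13 = 0xCC.
Blocks that differ from the original plaintext: P1, P2.

P0 = 0xDB, P1 = 0xA6, P2 = 0x61, P3 = 0xCC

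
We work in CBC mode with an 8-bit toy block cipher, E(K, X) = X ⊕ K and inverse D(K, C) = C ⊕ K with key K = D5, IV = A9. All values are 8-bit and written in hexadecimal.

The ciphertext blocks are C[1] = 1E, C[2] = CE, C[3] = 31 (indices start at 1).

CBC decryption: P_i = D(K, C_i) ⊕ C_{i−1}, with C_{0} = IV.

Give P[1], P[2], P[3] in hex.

P[1] = 62, P[2] = 05, P[3] = 2A

P[1]: D(K, 1E) = CB; CB ⊕ A9 = 62.
P[2]: D(K, CE) = 1B; 1B ⊕ 1E = 05.
P[3]: D(K, 31) = E4; E4 ⊕ CE = 2A.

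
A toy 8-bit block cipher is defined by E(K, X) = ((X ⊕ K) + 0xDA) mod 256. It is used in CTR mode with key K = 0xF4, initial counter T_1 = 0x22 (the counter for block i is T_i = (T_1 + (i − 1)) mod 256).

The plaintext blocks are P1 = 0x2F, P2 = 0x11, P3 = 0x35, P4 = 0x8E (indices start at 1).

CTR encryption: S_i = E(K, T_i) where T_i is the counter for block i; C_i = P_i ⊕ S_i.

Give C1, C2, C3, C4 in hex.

C1 = 0x9F, C2 = 0xA0, C3 = 0x9F, C4 = 0x25

C1: T = 0x22, S = E(K, T) = 0xB0; 0x2F ⊕ 0xB0 = 0x9F.
C2: T = 0x23, S = E(K, T) = 0xB1; 0x11 ⊕ 0xB1 = 0xA0.
C3: T = 0x24, S = E(K, T) = 0xAA; 0x35 ⊕ 0xAA = 0x9F.
C4: T = 0x25, S = E(K, T) = 0xAB; 0x8E ⊕ 0xAB = 0x25.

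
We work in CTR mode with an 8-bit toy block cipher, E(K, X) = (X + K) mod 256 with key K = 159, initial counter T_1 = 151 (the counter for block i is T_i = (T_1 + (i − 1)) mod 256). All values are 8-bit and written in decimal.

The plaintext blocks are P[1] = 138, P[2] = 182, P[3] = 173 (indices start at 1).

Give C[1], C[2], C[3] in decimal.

CTR encryption: S_i = E(K, T_i) where T_i is the counter for block i; C_i = P_i ⊕ S_i.
C[1]: T = 151, S = E(K, T) = 54; 138 ⊕ 54 = 188.
C[2]: T = 152, S = E(K, T) = 55; 182 ⊕ 55 = 129.
C[3]: T = 153, S = E(K, T) = 56; 173 ⊕ 56 = 149.

C[1] = 188, C[2] = 129, C[3] = 149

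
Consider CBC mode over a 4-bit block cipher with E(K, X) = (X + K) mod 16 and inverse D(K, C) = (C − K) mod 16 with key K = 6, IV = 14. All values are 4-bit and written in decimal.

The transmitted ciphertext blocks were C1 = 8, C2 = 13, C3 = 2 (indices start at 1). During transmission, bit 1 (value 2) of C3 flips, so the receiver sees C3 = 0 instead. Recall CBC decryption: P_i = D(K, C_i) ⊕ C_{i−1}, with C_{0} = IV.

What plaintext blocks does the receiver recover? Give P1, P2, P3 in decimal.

P1 = 12, P2 = 15, P3 = 7

Only C3 changed, to 0. In CBC, a change in C_i garbles P_i and flips the same bit in P_{i+1}. Decrypting the received ciphertext:
P1: D(K, 8) = 2; 2 ⊕ 14 = 12.
P2: D(K, 13) = 7; 7 ⊕ 8 = 15.
P3: D(K, 0) = 10; 10 ⊕ 13 = 7.
Blocks that differ from the original plaintext: P3.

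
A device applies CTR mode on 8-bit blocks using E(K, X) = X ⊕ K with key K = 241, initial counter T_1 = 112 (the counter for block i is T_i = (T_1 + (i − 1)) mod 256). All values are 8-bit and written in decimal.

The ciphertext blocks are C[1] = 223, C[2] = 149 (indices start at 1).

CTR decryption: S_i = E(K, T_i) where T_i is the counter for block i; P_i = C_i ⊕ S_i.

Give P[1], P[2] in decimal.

P[1]: T = 112, S = E(K, T) = 129; 223 ⊕ 129 = 94.
P[2]: T = 113, S = E(K, T) = 128; 149 ⊕ 128 = 21.

P[1] = 94, P[2] = 21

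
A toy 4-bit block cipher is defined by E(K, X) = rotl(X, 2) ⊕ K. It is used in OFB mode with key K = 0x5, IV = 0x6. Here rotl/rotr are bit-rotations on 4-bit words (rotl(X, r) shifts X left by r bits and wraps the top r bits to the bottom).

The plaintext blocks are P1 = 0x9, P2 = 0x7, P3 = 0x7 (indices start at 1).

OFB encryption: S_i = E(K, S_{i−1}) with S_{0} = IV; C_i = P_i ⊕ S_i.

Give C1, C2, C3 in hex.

C1: S = E(K, 0x6) = 0xC; 0x9 ⊕ 0xC = 0x5.
C2: S = E(K, 0xC) = 0x6; 0x7 ⊕ 0x6 = 0x1.
C3: S = E(K, 0x6) = 0xC; 0x7 ⊕ 0xC = 0xB.

C1 = 0x5, C2 = 0x1, C3 = 0xB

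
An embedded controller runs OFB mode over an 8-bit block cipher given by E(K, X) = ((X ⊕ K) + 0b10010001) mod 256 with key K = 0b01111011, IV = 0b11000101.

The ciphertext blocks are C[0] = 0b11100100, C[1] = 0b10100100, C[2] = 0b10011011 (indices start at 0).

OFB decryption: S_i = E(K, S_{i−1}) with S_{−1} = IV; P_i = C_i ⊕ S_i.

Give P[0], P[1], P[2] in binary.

P[0] = 0b10101011, P[1] = 0b01100001, P[2] = 0b11010100

P[0]: S = E(K, 0b11000101) = 0b01001111; 0b11100100 ⊕ 0b01001111 = 0b10101011.
P[1]: S = E(K, 0b01001111) = 0b11000101; 0b10100100 ⊕ 0b11000101 = 0b01100001.
P[2]: S = E(K, 0b11000101) = 0b01001111; 0b10011011 ⊕ 0b01001111 = 0b11010100.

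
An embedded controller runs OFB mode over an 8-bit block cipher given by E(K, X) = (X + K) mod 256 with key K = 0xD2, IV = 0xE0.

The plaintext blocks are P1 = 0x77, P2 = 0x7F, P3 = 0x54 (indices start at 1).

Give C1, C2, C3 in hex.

OFB encryption: S_i = E(K, S_{i−1}) with S_{0} = IV; C_i = P_i ⊕ S_i.
C1: S = E(K, 0xE0) = 0xB2; 0x77 ⊕ 0xB2 = 0xC5.
C2: S = E(K, 0xB2) = 0x84; 0x7F ⊕ 0x84 = 0xFB.
C3: S = E(K, 0x84) = 0x56; 0x54 ⊕ 0x56 = 0x02.

C1 = 0xC5, C2 = 0xFB, C3 = 0x02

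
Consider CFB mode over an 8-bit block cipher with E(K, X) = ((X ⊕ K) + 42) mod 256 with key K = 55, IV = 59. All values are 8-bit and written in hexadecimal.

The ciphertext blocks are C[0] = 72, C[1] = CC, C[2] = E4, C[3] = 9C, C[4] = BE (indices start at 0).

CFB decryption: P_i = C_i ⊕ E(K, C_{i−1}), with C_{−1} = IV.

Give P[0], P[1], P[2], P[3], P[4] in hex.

P[0] = 3C, P[1] = A5, P[2] = 3F, P[3] = 6F, P[4] = B5

P[0]: E(K, 59) = 4E; 72 ⊕ 4E = 3C.
P[1]: E(K, 72) = 69; CC ⊕ 69 = A5.
P[2]: E(K, CC) = DB; E4 ⊕ DB = 3F.
P[3]: E(K, E4) = F3; 9C ⊕ F3 = 6F.
P[4]: E(K, 9C) = 0B; BE ⊕ 0B = B5.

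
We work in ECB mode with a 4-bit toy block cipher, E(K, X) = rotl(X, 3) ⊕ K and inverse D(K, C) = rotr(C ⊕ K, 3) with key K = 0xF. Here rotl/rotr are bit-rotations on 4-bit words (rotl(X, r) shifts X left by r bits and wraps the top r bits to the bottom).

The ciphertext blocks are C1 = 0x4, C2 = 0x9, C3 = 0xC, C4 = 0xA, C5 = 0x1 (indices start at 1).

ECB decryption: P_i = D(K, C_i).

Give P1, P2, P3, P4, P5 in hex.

P1: D(K, 0x4) = 0x7.
P2: D(K, 0x9) = 0xC.
P3: D(K, 0xC) = 0x6.
P4: D(K, 0xA) = 0xA.
P5: D(K, 0x1) = 0xD.

P1 = 0x7, P2 = 0xC, P3 = 0x6, P4 = 0xA, P5 = 0xD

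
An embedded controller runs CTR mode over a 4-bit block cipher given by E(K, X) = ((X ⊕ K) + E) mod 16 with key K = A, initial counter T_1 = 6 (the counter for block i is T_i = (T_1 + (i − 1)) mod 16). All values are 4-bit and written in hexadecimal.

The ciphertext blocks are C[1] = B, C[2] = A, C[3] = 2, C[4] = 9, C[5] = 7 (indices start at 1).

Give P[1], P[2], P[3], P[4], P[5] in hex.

P[1] = 1, P[2] = 1, P[3] = 2, P[4] = 8, P[5] = 9

CTR decryption: S_i = E(K, T_i) where T_i is the counter for block i; P_i = C_i ⊕ S_i.
P[1]: T = 6, S = E(K, T) = A; B ⊕ A = 1.
P[2]: T = 7, S = E(K, T) = B; A ⊕ B = 1.
P[3]: T = 8, S = E(K, T) = 0; 2 ⊕ 0 = 2.
P[4]: T = 9, S = E(K, T) = 1; 9 ⊕ 1 = 8.
P[5]: T = A, S = E(K, T) = E; 7 ⊕ E = 9.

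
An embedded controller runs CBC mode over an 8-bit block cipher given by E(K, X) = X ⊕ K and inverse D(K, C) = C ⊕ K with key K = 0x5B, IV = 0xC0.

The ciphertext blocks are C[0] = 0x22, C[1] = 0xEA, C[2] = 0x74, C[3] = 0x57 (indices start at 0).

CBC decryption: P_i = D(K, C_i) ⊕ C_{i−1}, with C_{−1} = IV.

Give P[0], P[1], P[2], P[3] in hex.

P[0] = 0xB9, P[1] = 0x93, P[2] = 0xC5, P[3] = 0x78

P[0]: D(K, 0x22) = 0x79; 0x79 ⊕ 0xC0 = 0xB9.
P[1]: D(K, 0xEA) = 0xB1; 0xB1 ⊕ 0x22 = 0x93.
P[2]: D(K, 0x74) = 0x2F; 0x2F ⊕ 0xEA = 0xC5.
P[3]: D(K, 0x57) = 0x0C; 0x0C ⊕ 0x74 = 0x78.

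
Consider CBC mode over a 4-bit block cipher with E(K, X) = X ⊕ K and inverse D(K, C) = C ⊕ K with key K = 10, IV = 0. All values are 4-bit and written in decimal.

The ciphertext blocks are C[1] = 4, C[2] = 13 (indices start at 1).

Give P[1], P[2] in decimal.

P[1] = 14, P[2] = 3

CBC decryption: P_i = D(K, C_i) ⊕ C_{i−1}, with C_{0} = IV.
P[1]: D(K, 4) = 14; 14 ⊕ 0 = 14.
P[2]: D(K, 13) = 7; 7 ⊕ 4 = 3.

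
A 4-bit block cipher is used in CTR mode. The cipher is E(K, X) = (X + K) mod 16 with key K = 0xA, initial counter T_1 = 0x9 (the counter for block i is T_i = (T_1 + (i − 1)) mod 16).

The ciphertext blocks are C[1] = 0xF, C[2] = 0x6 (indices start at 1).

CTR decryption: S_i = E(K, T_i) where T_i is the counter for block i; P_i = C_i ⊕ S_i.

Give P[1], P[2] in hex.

P[1] = 0xC, P[2] = 0x2

P[1]: T = 0x9, S = E(K, T) = 0x3; 0xF ⊕ 0x3 = 0xC.
P[2]: T = 0xA, S = E(K, T) = 0x4; 0x6 ⊕ 0x4 = 0x2.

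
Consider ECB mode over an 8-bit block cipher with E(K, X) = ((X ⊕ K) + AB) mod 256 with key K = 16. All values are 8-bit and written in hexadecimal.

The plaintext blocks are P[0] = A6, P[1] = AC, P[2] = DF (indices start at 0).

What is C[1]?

C[1] = 65

ECB encryption: C_i = E(K, P_i).
C[1]: E(K, AC) = 65.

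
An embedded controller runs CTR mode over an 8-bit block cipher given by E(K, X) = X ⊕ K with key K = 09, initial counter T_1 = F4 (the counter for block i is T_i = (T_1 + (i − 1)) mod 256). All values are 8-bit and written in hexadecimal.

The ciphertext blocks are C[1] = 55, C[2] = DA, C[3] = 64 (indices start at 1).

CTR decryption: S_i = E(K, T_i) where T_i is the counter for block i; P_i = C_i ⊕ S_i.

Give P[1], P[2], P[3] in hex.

P[1]: T = F4, S = E(K, T) = FD; 55 ⊕ FD = A8.
P[2]: T = F5, S = E(K, T) = FC; DA ⊕ FC = 26.
P[3]: T = F6, S = E(K, T) = FF; 64 ⊕ FF = 9B.

P[1] = A8, P[2] = 26, P[3] = 9B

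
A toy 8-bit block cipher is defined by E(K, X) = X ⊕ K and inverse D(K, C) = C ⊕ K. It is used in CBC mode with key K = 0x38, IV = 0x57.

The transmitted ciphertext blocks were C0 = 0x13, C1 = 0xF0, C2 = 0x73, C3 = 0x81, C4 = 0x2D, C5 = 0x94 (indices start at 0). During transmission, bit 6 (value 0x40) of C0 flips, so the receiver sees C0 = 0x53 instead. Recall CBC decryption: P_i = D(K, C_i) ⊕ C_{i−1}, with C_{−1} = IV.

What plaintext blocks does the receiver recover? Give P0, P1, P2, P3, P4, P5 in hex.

Only C0 changed, to 0x53. In CBC, a change in C_i garbles P_i and flips the same bit in P_{i+1}. Decrypting the received ciphertext:
P0: D(K, 0x53) = 0x6B; 0x6B ⊕ 0x57 = 0x3C.
P1: D(K, 0xF0) = 0xC8; 0xC8 ⊕ 0x53 = 0x9B.
P2: D(K, 0x73) = 0x4B; 0x4B ⊕ 0xF0 = 0xBB.
P3: D(K, 0x81) = 0xB9; 0xB9 ⊕ 0x73 = 0xCA.
P4: D(K, 0x2D) = 0x15; 0x15 ⊕ 0x81 = 0x94.
P5: D(K, 0x94) = 0xAC; 0xAC ⊕ 0x2D = 0x81.
Blocks that differ from the original plaintext: P0, P1.

P0 = 0x3C, P1 = 0x9B, P2 = 0xBB, P3 = 0xCA, P4 = 0x94, P5 = 0x81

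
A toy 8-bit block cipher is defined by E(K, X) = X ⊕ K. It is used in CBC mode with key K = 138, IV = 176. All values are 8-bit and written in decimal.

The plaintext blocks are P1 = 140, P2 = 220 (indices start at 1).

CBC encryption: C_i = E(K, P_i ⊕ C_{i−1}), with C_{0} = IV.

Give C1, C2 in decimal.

C1 = 182, C2 = 224

C1: P1 ⊕ 176 = 60; E(K, 60) = 182.
C2: P2 ⊕ 182 = 106; E(K, 106) = 224.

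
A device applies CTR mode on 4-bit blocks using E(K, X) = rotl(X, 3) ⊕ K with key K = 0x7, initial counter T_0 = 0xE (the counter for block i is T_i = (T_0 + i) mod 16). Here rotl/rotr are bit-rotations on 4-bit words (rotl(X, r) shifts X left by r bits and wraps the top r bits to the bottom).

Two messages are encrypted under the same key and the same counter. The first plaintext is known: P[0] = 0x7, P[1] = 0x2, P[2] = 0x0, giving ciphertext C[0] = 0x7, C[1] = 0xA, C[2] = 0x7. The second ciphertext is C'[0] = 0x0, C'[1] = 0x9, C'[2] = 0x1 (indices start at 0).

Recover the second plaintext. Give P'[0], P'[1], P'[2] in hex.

In CTR with a reused counter, both messages share the same keystream S_i, so C_i ⊕ C'_i = P_i ⊕ P'_i and thus P'_i = P_i ⊕ C_i ⊕ C'_i.
P'[0]: 0x7 ⊕ 0x7 ⊕ 0x0 = 0x0.
P'[1]: 0x2 ⊕ 0xA ⊕ 0x9 = 0x1.
P'[2]: 0x0 ⊕ 0x7 ⊕ 0x1 = 0x6.

P'[0] = 0x0, P'[1] = 0x1, P'[2] = 0x6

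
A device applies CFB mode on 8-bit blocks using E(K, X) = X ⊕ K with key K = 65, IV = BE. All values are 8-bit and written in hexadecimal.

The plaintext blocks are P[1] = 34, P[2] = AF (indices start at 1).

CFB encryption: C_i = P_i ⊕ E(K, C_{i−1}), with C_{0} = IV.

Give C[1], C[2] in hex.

C[1] = EF, C[2] = 25

C[1]: E(K, BE) = DB; 34 ⊕ DB = EF.
C[2]: E(K, EF) = 8A; AF ⊕ 8A = 25.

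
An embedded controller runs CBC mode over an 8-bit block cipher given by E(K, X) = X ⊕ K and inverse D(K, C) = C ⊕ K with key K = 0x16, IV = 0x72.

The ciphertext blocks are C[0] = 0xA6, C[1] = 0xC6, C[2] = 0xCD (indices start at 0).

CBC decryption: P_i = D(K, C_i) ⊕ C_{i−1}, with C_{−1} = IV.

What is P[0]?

P[0] = 0xC2

P[0]: D(K, 0xA6) = 0xB0; 0xB0 ⊕ 0x72 = 0xC2.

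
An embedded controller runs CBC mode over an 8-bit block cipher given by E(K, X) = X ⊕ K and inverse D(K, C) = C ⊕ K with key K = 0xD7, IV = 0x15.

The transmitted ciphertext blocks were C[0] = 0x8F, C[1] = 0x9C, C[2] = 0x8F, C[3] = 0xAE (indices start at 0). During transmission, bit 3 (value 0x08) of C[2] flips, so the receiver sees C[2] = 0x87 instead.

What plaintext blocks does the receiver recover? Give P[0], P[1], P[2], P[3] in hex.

P[0] = 0x4D, P[1] = 0xC4, P[2] = 0xCC, P[3] = 0xFE

CBC decryption: P_i = D(K, C_i) ⊕ C_{i−1}, with C_{−1} = IV.
Only C[2] changed, to 0x87. In CBC, a change in C_i garbles P_i and flips the same bit in P_{i+1}. Decrypting the received ciphertext:
P[0]: D(K, 0x8F) = 0x58; 0x58 ⊕ 0x15 = 0x4D.
P[1]: D(K, 0x9C) = 0x4B; 0x4B ⊕ 0x8F = 0xC4.
P[2]: D(K, 0x87) = 0x50; 0x50 ⊕ 0x9C = 0xCC.
P[3]: D(K, 0xAE) = 0x79; 0x79 ⊕ 0x87 = 0xFE.
Blocks that differ from the original plaintext: P[2], P[3].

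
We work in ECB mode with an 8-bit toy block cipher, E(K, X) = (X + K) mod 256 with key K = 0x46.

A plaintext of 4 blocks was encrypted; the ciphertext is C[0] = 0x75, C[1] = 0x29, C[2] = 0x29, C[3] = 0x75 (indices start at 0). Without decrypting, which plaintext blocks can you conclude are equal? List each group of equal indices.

ECB encrypts each block independently with the same key, so equal ciphertext blocks imply equal plaintext blocks.
C[0] = C[3] = 0x75, so P[0] = P[3].
C[1] = C[2] = 0x29, so P[1] = P[2].

P[0] = P[3]; P[1] = P[2]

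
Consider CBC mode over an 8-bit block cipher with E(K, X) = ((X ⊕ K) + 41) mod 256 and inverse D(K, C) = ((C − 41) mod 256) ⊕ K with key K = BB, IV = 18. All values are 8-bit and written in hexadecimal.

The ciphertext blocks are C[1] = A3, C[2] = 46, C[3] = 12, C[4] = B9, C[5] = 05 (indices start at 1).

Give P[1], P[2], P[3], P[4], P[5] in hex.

P[1] = C1, P[2] = 1D, P[3] = 2C, P[4] = D1, P[5] = C6

CBC decryption: P_i = D(K, C_i) ⊕ C_{i−1}, with C_{0} = IV.
P[1]: D(K, A3) = D9; D9 ⊕ 18 = C1.
P[2]: D(K, 46) = BE; BE ⊕ A3 = 1D.
P[3]: D(K, 12) = 6A; 6A ⊕ 46 = 2C.
P[4]: D(K, B9) = C3; C3 ⊕ 12 = D1.
P[5]: D(K, 05) = 7F; 7F ⊕ B9 = C6.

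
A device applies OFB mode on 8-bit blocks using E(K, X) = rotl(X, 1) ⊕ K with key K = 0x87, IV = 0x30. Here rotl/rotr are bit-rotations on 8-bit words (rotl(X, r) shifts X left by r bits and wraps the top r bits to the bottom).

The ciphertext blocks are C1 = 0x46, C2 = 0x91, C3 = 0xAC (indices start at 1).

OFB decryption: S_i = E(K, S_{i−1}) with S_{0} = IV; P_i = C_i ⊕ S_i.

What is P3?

P1: S = E(K, 0x30) = 0xE7; 0x46 ⊕ 0xE7 = 0xA1.
P2: S = E(K, 0xE7) = 0x48; 0x91 ⊕ 0x48 = 0xD9.
P3: S = E(K, 0x48) = 0x17; 0xAC ⊕ 0x17 = 0xBB.

P3 = 0xBB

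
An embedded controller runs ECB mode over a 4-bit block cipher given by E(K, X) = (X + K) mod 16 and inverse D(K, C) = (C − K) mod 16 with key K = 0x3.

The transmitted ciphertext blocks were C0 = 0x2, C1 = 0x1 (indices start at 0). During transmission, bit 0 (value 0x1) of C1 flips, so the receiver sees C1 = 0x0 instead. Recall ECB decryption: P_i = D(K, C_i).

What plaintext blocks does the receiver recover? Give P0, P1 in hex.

P0 = 0xF, P1 = 0xD

Only C1 changed, to 0x0. In ECB, a change in C_i affects only P_i. Decrypting the received ciphertext:
P0: D(K, 0x2) = 0xF.
P1: D(K, 0x0) = 0xD.
Blocks that differ from the original plaintext: P1.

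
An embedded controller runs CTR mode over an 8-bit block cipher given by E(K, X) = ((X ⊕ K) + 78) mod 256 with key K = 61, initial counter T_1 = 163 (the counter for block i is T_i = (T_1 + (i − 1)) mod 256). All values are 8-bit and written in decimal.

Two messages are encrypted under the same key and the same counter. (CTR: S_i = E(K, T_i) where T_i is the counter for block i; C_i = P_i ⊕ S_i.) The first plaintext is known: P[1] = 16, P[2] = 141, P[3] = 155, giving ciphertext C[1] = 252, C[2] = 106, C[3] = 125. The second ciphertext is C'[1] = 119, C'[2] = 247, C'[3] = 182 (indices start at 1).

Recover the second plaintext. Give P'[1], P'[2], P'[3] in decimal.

In CTR with a reused counter, both messages share the same keystream S_i, so C_i ⊕ C'_i = P_i ⊕ P'_i and thus P'_i = P_i ⊕ C_i ⊕ C'_i.
P'[1]: 16 ⊕ 252 ⊕ 119 = 155.
P'[2]: 141 ⊕ 106 ⊕ 247 = 16.
P'[3]: 155 ⊕ 125 ⊕ 182 = 80.

P'[1] = 155, P'[2] = 16, P'[3] = 80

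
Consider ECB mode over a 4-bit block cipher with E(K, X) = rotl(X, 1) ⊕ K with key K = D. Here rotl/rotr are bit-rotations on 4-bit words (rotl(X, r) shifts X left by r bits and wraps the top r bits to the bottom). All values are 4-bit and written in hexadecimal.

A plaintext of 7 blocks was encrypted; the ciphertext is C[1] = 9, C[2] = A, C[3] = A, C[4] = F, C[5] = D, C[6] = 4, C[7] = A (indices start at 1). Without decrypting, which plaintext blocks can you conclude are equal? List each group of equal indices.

P[2] = P[3] = P[7]

ECB encrypts each block independently with the same key, so equal ciphertext blocks imply equal plaintext blocks.
C[2] = C[3] = C[7] = A, so P[2] = P[3] = P[7].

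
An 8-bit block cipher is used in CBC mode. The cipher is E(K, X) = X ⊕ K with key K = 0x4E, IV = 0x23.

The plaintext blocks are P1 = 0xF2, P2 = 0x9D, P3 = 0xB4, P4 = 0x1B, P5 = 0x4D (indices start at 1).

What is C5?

C5 = 0xE0

CBC encryption: C_i = E(K, P_i ⊕ C_{i−1}), with C_{0} = IV.
C1: P1 ⊕ 0x23 = 0xD1; E(K, 0xD1) = 0x9F.
C2: P2 ⊕ 0x9F = 0x02; E(K, 0x02) = 0x4C.
C3: P3 ⊕ 0x4C = 0xF8; E(K, 0xF8) = 0xB6.
C4: P4 ⊕ 0xB6 = 0xAD; E(K, 0xAD) = 0xE3.
C5: P5 ⊕ 0xE3 = 0xAE; E(K, 0xAE) = 0xE0.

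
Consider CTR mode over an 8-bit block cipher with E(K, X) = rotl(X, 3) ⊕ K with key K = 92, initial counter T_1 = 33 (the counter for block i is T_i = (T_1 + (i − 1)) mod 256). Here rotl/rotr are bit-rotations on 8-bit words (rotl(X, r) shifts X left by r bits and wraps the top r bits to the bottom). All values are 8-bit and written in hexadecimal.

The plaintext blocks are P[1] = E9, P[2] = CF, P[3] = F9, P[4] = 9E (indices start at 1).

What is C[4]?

C[4] = BD

CTR encryption: S_i = E(K, T_i) where T_i is the counter for block i; C_i = P_i ⊕ S_i.
C[1]: T = 33, S = E(K, T) = 0B; E9 ⊕ 0B = E2.
C[2]: T = 34, S = E(K, T) = 33; CF ⊕ 33 = FC.
C[3]: T = 35, S = E(K, T) = 3B; F9 ⊕ 3B = C2.
C[4]: T = 36, S = E(K, T) = 23; 9E ⊕ 23 = BD.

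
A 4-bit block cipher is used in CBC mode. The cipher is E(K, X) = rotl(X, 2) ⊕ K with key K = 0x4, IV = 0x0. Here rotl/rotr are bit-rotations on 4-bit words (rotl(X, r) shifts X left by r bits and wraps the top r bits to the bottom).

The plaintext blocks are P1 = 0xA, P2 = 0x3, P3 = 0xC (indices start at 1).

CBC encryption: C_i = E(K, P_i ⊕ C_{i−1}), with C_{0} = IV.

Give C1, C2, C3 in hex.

C1 = 0xE, C2 = 0x3, C3 = 0xB

C1: P1 ⊕ 0x0 = 0xA; E(K, 0xA) = 0xE.
C2: P2 ⊕ 0xE = 0xD; E(K, 0xD) = 0x3.
C3: P3 ⊕ 0x3 = 0xF; E(K, 0xF) = 0xB.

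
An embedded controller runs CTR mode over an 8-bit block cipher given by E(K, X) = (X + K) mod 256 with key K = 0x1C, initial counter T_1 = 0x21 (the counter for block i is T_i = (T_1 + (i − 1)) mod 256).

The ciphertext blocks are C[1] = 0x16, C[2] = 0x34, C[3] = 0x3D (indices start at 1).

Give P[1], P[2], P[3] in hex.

P[1] = 0x2B, P[2] = 0x0A, P[3] = 0x02

CTR decryption: S_i = E(K, T_i) where T_i is the counter for block i; P_i = C_i ⊕ S_i.
P[1]: T = 0x21, S = E(K, T) = 0x3D; 0x16 ⊕ 0x3D = 0x2B.
P[2]: T = 0x22, S = E(K, T) = 0x3E; 0x34 ⊕ 0x3E = 0x0A.
P[3]: T = 0x23, S = E(K, T) = 0x3F; 0x3D ⊕ 0x3F = 0x02.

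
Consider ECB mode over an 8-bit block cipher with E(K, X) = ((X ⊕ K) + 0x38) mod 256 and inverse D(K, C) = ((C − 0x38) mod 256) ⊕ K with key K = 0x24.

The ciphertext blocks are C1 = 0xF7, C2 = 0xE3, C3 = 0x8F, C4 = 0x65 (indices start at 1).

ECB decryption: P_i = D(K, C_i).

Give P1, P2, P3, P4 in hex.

P1: D(K, 0xF7) = 0x9B.
P2: D(K, 0xE3) = 0x8F.
P3: D(K, 0x8F) = 0x73.
P4: D(K, 0x65) = 0x09.

P1 = 0x9B, P2 = 0x8F, P3 = 0x73, P4 = 0x09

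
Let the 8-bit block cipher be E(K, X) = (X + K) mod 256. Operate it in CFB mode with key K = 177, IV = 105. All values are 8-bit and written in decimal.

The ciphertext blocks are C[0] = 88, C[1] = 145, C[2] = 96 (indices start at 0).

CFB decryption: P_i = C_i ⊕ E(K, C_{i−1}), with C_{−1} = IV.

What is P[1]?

P[1]: E(K, 88) = 9; 145 ⊕ 9 = 152.

P[1] = 152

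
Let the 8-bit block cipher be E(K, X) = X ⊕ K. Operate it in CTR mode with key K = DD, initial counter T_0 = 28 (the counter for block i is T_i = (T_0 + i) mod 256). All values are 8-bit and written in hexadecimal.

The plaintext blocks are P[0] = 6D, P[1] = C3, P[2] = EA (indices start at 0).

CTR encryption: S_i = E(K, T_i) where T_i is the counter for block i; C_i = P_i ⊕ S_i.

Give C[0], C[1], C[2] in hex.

C[0] = 98, C[1] = 37, C[2] = 1D

C[0]: T = 28, S = E(K, T) = F5; 6D ⊕ F5 = 98.
C[1]: T = 29, S = E(K, T) = F4; C3 ⊕ F4 = 37.
C[2]: T = 2A, S = E(K, T) = F7; EA ⊕ F7 = 1D.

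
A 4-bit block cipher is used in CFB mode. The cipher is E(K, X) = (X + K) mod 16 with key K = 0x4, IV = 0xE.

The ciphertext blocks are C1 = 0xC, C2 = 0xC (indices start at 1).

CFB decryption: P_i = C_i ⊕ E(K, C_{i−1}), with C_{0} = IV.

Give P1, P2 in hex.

P1: E(K, 0xE) = 0x2; 0xC ⊕ 0x2 = 0xE.
P2: E(K, 0xC) = 0x0; 0xC ⊕ 0x0 = 0xC.

P1 = 0xE, P2 = 0xC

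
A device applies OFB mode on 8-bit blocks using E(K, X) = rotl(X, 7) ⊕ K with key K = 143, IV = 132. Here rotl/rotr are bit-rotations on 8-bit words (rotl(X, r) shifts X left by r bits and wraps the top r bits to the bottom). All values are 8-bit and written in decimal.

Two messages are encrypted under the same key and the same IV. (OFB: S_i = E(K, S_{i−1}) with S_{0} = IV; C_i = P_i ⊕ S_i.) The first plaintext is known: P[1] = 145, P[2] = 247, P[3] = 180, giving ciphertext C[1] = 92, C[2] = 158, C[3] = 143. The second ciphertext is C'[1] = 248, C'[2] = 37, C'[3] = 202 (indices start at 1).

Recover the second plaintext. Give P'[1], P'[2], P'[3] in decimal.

P'[1] = 53, P'[2] = 76, P'[3] = 241

In OFB with a reused IV, both messages share the same keystream S_i, so C_i ⊕ C'_i = P_i ⊕ P'_i and thus P'_i = P_i ⊕ C_i ⊕ C'_i.
P'[1]: 145 ⊕ 92 ⊕ 248 = 53.
P'[2]: 247 ⊕ 158 ⊕ 37 = 76.
P'[3]: 180 ⊕ 143 ⊕ 202 = 241.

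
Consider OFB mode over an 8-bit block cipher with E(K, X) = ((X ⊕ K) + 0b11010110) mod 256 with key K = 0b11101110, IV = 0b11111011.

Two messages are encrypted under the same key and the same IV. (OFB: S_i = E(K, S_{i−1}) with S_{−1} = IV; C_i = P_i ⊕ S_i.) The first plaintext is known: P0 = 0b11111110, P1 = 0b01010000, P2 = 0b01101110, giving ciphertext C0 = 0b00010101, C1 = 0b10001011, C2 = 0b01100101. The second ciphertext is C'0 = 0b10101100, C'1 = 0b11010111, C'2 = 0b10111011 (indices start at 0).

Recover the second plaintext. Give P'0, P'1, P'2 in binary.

In OFB with a reused IV, both messages share the same keystream S_i, so C_i ⊕ C'_i = P_i ⊕ P'_i and thus P'_i = P_i ⊕ C_i ⊕ C'_i.
P'0: 0b11111110 ⊕ 0b00010101 ⊕ 0b10101100 = 0b01000111.
P'1: 0b01010000 ⊕ 0b10001011 ⊕ 0b11010111 = 0b00001100.
P'2: 0b01101110 ⊕ 0b01100101 ⊕ 0b10111011 = 0b10110000.

P'0 = 0b01000111, P'1 = 0b00001100, P'2 = 0b10110000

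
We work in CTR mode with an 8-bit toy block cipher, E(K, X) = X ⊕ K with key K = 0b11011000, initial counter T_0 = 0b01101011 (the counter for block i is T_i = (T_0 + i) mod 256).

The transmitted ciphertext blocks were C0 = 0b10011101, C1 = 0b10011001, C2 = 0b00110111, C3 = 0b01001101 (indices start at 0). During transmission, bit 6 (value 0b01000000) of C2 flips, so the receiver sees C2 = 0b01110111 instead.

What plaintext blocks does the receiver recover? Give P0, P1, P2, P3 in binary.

CTR decryption: S_i = E(K, T_i) where T_i is the counter for block i; P_i = C_i ⊕ S_i.
Only C2 changed, to 0b01110111. In CTR, a change in C_i flips the same bit in P_i only; the keystream is unaffected. Decrypting the received ciphertext:
P0: T = 0b01101011, S = E(K, T) = 0b10110011; 0b10011101 ⊕ 0b10110011 = 0b00101110.
P1: T = 0b01101100, S = E(K, T) = 0b10110100; 0b10011001 ⊕ 0b10110100 = 0b00101101.
P2: T = 0b01101101, S = E(K, T) = 0b10110101; 0b01110111 ⊕ 0b10110101 = 0b11000010.
P3: T = 0b01101110, S = E(K, T) = 0b10110110; 0b01001101 ⊕ 0b10110110 = 0b11111011.
Blocks that differ from the original plaintext: P2.

P0 = 0b00101110, P1 = 0b00101101, P2 = 0b11000010, P3 = 0b11111011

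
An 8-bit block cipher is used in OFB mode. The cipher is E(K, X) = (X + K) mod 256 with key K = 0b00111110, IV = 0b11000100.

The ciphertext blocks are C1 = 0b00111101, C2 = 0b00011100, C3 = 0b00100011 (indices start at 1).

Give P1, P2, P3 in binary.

P1 = 0b00111111, P2 = 0b01011100, P3 = 0b01011101

OFB decryption: S_i = E(K, S_{i−1}) with S_{0} = IV; P_i = C_i ⊕ S_i.
P1: S = E(K, 0b11000100) = 0b00000010; 0b00111101 ⊕ 0b00000010 = 0b00111111.
P2: S = E(K, 0b00000010) = 0b01000000; 0b00011100 ⊕ 0b01000000 = 0b01011100.
P3: S = E(K, 0b01000000) = 0b01111110; 0b00100011 ⊕ 0b01111110 = 0b01011101.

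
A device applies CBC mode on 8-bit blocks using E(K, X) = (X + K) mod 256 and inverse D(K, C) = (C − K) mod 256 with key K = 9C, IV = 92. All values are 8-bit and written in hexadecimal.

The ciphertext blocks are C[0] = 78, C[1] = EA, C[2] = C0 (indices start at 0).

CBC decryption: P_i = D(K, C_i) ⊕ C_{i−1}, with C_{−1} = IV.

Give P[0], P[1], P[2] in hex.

P[0]: D(K, 78) = DC; DC ⊕ 92 = 4E.
P[1]: D(K, EA) = 4E; 4E ⊕ 78 = 36.
P[2]: D(K, C0) = 24; 24 ⊕ EA = CE.

P[0] = 4E, P[1] = 36, P[2] = CE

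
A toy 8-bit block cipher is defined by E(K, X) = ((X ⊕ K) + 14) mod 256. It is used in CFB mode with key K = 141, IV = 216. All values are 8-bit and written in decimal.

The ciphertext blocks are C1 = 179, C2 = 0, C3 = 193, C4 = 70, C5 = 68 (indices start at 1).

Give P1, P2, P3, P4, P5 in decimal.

CFB decryption: P_i = C_i ⊕ E(K, C_{i−1}), with C_{0} = IV.
P1: E(K, 216) = 99; 179 ⊕ 99 = 208.
P2: E(K, 179) = 76; 0 ⊕ 76 = 76.
P3: E(K, 0) = 155; 193 ⊕ 155 = 90.
P4: E(K, 193) = 90; 70 ⊕ 90 = 28.
P5: E(K, 70) = 217; 68 ⊕ 217 = 157.

P1 = 208, P2 = 76, P3 = 90, P4 = 28, P5 = 157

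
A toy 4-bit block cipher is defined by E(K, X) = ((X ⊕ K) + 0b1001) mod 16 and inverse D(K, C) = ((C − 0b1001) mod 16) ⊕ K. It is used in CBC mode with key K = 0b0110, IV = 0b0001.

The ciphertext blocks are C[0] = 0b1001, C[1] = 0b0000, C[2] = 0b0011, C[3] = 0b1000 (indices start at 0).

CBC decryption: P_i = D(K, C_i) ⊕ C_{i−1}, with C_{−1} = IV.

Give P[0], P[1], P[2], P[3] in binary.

P[0]: D(K, 0b1001) = 0b0110; 0b0110 ⊕ 0b0001 = 0b0111.
P[1]: D(K, 0b0000) = 0b0001; 0b0001 ⊕ 0b1001 = 0b1000.
P[2]: D(K, 0b0011) = 0b1100; 0b1100 ⊕ 0b0000 = 0b1100.
P[3]: D(K, 0b1000) = 0b1001; 0b1001 ⊕ 0b0011 = 0b1010.

P[0] = 0b0111, P[1] = 0b1000, P[2] = 0b1100, P[3] = 0b1010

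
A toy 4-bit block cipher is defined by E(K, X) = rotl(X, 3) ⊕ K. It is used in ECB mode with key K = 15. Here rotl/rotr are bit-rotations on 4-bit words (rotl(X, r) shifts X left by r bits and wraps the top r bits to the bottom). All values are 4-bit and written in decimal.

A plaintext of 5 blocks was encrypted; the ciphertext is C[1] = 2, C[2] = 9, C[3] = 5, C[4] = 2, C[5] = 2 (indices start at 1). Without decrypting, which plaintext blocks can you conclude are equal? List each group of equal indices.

P[1] = P[4] = P[5]

ECB encrypts each block independently with the same key, so equal ciphertext blocks imply equal plaintext blocks.
C[1] = C[4] = C[5] = 2, so P[1] = P[4] = P[5].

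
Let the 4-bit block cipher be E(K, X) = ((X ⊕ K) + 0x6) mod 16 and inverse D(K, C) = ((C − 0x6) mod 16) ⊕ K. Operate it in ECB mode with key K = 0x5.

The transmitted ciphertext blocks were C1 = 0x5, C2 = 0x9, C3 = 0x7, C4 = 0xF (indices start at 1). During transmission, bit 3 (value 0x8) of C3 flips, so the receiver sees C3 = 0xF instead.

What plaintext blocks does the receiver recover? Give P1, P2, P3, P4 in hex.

ECB decryption: P_i = D(K, C_i).
Only C3 changed, to 0xF. In ECB, a change in C_i affects only P_i. Decrypting the received ciphertext:
P1: D(K, 0x5) = 0xA.
P2: D(K, 0x9) = 0x6.
P3: D(K, 0xF) = 0xC.
P4: D(K, 0xF) = 0xC.
Blocks that differ from the original plaintext: P3.

P1 = 0xA, P2 = 0x6, P3 = 0xC, P4 = 0xC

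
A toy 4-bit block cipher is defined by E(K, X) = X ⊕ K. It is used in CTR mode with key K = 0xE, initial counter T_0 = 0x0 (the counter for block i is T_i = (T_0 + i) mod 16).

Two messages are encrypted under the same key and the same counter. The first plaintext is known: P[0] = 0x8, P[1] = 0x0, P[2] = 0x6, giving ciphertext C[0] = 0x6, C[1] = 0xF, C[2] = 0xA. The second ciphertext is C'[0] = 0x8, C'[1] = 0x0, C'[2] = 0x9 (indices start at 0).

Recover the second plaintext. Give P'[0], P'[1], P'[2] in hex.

In CTR with a reused counter, both messages share the same keystream S_i, so C_i ⊕ C'_i = P_i ⊕ P'_i and thus P'_i = P_i ⊕ C_i ⊕ C'_i.
P'[0]: 0x8 ⊕ 0x6 ⊕ 0x8 = 0x6.
P'[1]: 0x0 ⊕ 0xF ⊕ 0x0 = 0xF.
P'[2]: 0x6 ⊕ 0xA ⊕ 0x9 = 0x5.

P'[0] = 0x6, P'[1] = 0xF, P'[2] = 0x5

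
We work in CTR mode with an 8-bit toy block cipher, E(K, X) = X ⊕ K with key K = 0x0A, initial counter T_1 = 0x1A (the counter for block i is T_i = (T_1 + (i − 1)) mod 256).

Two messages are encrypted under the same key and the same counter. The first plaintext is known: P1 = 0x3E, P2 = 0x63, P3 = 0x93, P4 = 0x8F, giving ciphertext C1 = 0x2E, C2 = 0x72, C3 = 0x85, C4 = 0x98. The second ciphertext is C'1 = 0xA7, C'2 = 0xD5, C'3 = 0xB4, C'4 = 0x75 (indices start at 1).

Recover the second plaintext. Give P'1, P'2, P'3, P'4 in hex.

P'1 = 0xB7, P'2 = 0xC4, P'3 = 0xA2, P'4 = 0x62

In CTR with a reused counter, both messages share the same keystream S_i, so C_i ⊕ C'_i = P_i ⊕ P'_i and thus P'_i = P_i ⊕ C_i ⊕ C'_i.
P'1: 0x3E ⊕ 0x2E ⊕ 0xA7 = 0xB7.
P'2: 0x63 ⊕ 0x72 ⊕ 0xD5 = 0xC4.
P'3: 0x93 ⊕ 0x85 ⊕ 0xB4 = 0xA2.
P'4: 0x8F ⊕ 0x98 ⊕ 0x75 = 0x62.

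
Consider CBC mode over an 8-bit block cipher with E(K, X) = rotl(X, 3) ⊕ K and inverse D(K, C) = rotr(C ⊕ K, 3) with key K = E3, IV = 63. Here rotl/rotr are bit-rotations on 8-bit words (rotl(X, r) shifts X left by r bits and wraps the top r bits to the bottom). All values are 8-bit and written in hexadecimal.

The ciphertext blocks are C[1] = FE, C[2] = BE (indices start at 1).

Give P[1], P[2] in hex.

P[1] = C0, P[2] = 55

CBC decryption: P_i = D(K, C_i) ⊕ C_{i−1}, with C_{0} = IV.
P[1]: D(K, FE) = A3; A3 ⊕ 63 = C0.
P[2]: D(K, BE) = AB; AB ⊕ FE = 55.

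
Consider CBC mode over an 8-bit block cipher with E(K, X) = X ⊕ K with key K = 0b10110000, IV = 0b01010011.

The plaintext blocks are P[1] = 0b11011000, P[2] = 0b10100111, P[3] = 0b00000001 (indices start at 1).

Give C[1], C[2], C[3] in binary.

CBC encryption: C_i = E(K, P_i ⊕ C_{i−1}), with C_{0} = IV.
C[1]: P[1] ⊕ 0b01010011 = 0b10001011; E(K, 0b10001011) = 0b00111011.
C[2]: P[2] ⊕ 0b00111011 = 0b10011100; E(K, 0b10011100) = 0b00101100.
C[3]: P[3] ⊕ 0b00101100 = 0b00101101; E(K, 0b00101101) = 0b10011101.

C[1] = 0b00111011, C[2] = 0b00101100, C[3] = 0b10011101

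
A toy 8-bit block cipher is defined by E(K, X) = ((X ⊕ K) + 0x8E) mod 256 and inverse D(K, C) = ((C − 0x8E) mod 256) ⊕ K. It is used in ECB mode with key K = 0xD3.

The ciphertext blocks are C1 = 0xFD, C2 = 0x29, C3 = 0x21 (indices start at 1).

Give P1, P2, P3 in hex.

P1 = 0xBC, P2 = 0x48, P3 = 0x40

ECB decryption: P_i = D(K, C_i).
P1: D(K, 0xFD) = 0xBC.
P2: D(K, 0x29) = 0x48.
P3: D(K, 0x21) = 0x40.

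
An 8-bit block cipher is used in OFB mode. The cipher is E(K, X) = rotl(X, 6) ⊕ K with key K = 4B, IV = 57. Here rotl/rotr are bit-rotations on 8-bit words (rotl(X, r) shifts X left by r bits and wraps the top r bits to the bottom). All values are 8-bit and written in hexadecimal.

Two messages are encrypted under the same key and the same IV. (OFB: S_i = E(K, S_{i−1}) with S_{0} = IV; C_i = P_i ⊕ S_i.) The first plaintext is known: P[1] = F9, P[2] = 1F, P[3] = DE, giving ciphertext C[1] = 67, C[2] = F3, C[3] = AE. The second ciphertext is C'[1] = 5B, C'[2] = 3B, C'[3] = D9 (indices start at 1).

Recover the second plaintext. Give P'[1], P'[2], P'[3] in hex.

In OFB with a reused IV, both messages share the same keystream S_i, so C_i ⊕ C'_i = P_i ⊕ P'_i and thus P'_i = P_i ⊕ C_i ⊕ C'_i.
P'[1]: F9 ⊕ 67 ⊕ 5B = C5.
P'[2]: 1F ⊕ F3 ⊕ 3B = D7.
P'[3]: DE ⊕ AE ⊕ D9 = A9.

P'[1] = C5, P'[2] = D7, P'[3] = A9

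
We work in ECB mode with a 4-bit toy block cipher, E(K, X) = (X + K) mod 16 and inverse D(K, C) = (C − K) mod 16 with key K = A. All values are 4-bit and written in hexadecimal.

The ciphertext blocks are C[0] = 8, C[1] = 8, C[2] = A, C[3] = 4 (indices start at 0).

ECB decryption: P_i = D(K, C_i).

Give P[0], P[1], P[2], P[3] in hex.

P[0] = E, P[1] = E, P[2] = 0, P[3] = A

P[0]: D(K, 8) = E.
P[1]: D(K, 8) = E.
P[2]: D(K, A) = 0.
P[3]: D(K, 4) = A.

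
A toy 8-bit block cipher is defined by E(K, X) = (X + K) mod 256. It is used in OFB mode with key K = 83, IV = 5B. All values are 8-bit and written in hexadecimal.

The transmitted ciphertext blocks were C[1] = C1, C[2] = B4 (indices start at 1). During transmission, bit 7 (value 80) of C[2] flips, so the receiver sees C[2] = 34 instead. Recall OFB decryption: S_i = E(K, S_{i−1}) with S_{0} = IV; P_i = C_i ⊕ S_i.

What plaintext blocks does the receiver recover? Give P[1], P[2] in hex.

P[1] = 1F, P[2] = 55

Only C[2] changed, to 34. In OFB, a change in C_i flips the same bit in P_i only; the keystream is unaffected. Decrypting the received ciphertext:
P[1]: S = E(K, 5B) = DE; C1 ⊕ DE = 1F.
P[2]: S = E(K, DE) = 61; 34 ⊕ 61 = 55.
Blocks that differ from the original plaintext: P[2].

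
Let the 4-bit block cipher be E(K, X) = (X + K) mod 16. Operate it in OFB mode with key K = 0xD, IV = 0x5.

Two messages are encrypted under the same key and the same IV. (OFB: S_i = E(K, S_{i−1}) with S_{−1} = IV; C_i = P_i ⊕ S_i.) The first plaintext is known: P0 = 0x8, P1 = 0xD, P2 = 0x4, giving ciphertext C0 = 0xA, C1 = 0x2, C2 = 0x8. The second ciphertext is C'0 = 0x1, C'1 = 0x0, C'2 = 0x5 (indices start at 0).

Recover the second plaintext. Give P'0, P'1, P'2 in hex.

P'0 = 0x3, P'1 = 0xF, P'2 = 0x9

In OFB with a reused IV, both messages share the same keystream S_i, so C_i ⊕ C'_i = P_i ⊕ P'_i and thus P'_i = P_i ⊕ C_i ⊕ C'_i.
P'0: 0x8 ⊕ 0xA ⊕ 0x1 = 0x3.
P'1: 0xD ⊕ 0x2 ⊕ 0x0 = 0xF.
P'2: 0x4 ⊕ 0x8 ⊕ 0x5 = 0x9.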